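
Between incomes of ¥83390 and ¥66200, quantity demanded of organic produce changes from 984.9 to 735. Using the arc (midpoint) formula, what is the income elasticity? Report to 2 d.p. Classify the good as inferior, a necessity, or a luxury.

ΔQ = 735 − 984.9 = -249.9; midpoint Q̄ = (984.9 + 735)/2 = 859.95.
ΔI = 66200 − 83390 = -17190; midpoint Ī = (83390 + 66200)/2 = 74795.
η = (ΔQ/Q̄) ÷ (ΔI/Ī) = (-249.9/859.95) ÷ (-17190/74795) = 1.26.
η > 1 ⇒ luxury.

1.26 (luxury)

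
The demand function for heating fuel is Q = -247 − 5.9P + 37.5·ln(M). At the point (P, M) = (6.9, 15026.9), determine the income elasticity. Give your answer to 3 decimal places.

At P = 6.9, M = 15026.9: Q = 72.950.
Holding P constant, ∂Q/∂M = 37.5/M = 0.00249552.
η_M = (∂Q/∂M)·(M/Q) = 0.00249552 × (15026.9/72.950) = 0.514.

0.514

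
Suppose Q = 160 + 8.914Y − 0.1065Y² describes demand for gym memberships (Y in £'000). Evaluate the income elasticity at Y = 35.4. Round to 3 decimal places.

0.142

At Y = 35.4: Q = 342.0941.
dQ/dY = 8.914 − 0.213Y = 1.37380.
η = (dQ/dY)·(Y/Q) = 1.37380 × (35.4/342.0941) = 0.142.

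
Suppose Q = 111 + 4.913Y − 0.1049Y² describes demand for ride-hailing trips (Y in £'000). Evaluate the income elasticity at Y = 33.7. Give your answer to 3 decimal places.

-0.462

At Y = 33.7: Q = 157.4342.
dQ/dY = 4.913 − 0.2098Y = -2.15726.
η = (dQ/dY)·(Y/Q) = -2.15726 × (33.7/157.4342) = -0.462.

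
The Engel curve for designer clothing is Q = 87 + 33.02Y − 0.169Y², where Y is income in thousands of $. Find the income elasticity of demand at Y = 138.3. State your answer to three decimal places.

-1.336

At Y = 138.3: Q = 1421.2216.
dQ/dY = 33.02 − 0.338Y = -13.72540.
η = (dQ/dY)·(Y/Q) = -13.72540 × (138.3/1421.2216) = -1.336.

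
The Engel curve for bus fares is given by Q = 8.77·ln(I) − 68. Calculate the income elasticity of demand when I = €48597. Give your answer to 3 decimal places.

0.329

At I = 48597: Q = 26.640.
dQ/dI = 8.77/I = 0.000180464 at this income.
η = (dQ/dI)·(I/Q) = 0.000180464 × (48597/26.640) = 0.329.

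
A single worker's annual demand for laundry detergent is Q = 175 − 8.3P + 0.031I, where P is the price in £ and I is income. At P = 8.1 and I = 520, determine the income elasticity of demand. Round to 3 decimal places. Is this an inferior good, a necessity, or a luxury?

At P = 8.1, I = 520: Q = 123.890.
Holding P constant, ∂Q/∂I = 0.031.
η_I = (∂Q/∂I)·(I/Q) = 0.031 × (520/123.890) = 0.130.
Since 0 < η < 1, this is a necessity.

0.130 (necessity)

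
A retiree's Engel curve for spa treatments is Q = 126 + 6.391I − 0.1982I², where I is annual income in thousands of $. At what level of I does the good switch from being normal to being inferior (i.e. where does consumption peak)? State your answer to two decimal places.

16.12

dQ/dI = 6.391 − 0.3964I.
The good is inferior where dQ/dI < 0. Setting dQ/dI = 0 gives I = 6.391 / 0.3964 = 16.12.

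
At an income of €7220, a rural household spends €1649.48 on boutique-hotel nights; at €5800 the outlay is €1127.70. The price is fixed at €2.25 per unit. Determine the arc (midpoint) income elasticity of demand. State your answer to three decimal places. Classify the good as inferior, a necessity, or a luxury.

1.723 (luxury)

With a constant price, Q₁ = 1649.48/2.25 = 733.102 and Q₂ = 1127.70/2.25 = 501.200 (equivalently, work directly with expenditure since P cancels).
Midpoint %ΔQ = (1127.70 − 1649.48)/1388.59 = -0.37576; midpoint %ΔI = (5800 − 7220)/6510 = -0.21813.
η = -0.37576 / -0.21813 = 1.723.
η > 1 ⇒ luxury.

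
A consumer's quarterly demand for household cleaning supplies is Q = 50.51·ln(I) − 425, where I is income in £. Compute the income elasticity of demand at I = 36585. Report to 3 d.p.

At I = 36585: Q = 105.728.
dQ/dI = 50.51/I = 0.00138062 at this income.
η = (dQ/dI)·(I/Q) = 0.00138062 × (36585/105.728) = 0.478.

0.478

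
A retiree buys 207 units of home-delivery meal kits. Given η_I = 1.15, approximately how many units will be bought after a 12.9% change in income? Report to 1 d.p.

%ΔQ ≈ η × %ΔI = 1.15 × 12.9% = 14.835%.
New Q ≈ 207 × (1 + 0.14835) = 237.7.

237.7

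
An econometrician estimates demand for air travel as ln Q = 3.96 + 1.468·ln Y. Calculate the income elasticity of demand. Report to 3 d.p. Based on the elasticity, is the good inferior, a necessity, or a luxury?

1.468 (luxury)

In a log-linear demand, the coefficient on ln Y is the income elasticity.
So η = 1.468.
η > 1 ⇒ luxury.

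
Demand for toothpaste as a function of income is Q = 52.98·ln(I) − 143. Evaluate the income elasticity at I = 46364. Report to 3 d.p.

At I = 46364: Q = 426.232.
dQ/dI = 52.98/I = 0.0011427 at this income.
η = (dQ/dI)·(I/Q) = 0.0011427 × (46364/426.232) = 0.124.

0.124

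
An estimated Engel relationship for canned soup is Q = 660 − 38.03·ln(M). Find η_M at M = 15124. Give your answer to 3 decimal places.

At M = 15124: Q = 293.998.
dQ/dM = -38.03/M = -0.00251455 at this income.
η = (dQ/dM)·(M/Q) = -0.00251455 × (15124/293.998) = -0.129.

-0.129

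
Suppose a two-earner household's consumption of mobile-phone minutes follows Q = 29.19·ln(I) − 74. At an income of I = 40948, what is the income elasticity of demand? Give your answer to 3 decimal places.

At I = 40948: Q = 236.000.
dQ/dI = 29.19/I = 0.000712855 at this income.
η = (dQ/dI)·(I/Q) = 0.000712855 × (40948/236.000) = 0.124.

0.124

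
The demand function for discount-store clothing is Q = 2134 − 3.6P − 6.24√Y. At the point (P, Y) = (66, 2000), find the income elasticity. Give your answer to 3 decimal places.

-0.086

At P = 66, Y = 2000: Q = 1617.339.
Holding P constant, ∂Q/∂Y = -6.24/(2√Y) = -0.0697653.
η_Y = (∂Q/∂Y)·(Y/Q) = -0.0697653 × (2000/1617.339) = -0.086.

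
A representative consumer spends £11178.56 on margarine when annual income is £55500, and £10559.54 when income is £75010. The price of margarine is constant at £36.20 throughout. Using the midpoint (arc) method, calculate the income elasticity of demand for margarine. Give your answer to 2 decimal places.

-0.19

With a constant price, Q₁ = 11178.56/36.20 = 308.800 and Q₂ = 10559.54/36.20 = 291.700 (equivalently, work directly with expenditure since P cancels).
Midpoint %ΔQ = (10559.54 − 11178.56)/10869.05 = -0.05695; midpoint %ΔI = (75010 − 55500)/65255 = 0.29898.
η = -0.05695 / 0.29898 = -0.19.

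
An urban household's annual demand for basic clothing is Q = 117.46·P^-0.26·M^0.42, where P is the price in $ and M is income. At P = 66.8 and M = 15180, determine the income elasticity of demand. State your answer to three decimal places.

For a multiplicative demand Q = A·P^α·M^β, the income elasticity is β everywhere.
Here β = 0.42, so η = 0.420.

0.420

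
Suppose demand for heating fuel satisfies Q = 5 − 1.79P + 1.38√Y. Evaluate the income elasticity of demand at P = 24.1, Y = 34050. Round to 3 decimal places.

At P = 24.1, Y = 34050: Q = 216.507.
Holding P constant, ∂Q/∂Y = 1.38/(2√Y) = 0.0037393.
η_Y = (∂Q/∂Y)·(Y/Q) = 0.0037393 × (34050/216.507) = 0.588.

0.588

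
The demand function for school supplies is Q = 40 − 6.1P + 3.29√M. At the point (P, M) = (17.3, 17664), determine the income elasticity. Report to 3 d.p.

0.588

At P = 17.3, M = 17664: Q = 371.731.
Holding P constant, ∂Q/∂M = 3.29/(2√M) = 0.0123772.
η_M = (∂Q/∂M)·(M/Q) = 0.0123772 × (17664/371.731) = 0.588.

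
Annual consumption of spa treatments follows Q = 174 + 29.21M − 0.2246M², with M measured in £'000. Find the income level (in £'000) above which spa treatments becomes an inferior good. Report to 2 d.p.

65.03

dQ/dM = 29.21 − 0.4492M.
The good is inferior where dQ/dM < 0. Setting dQ/dM = 0 gives M = 29.21 / 0.4492 = 65.03.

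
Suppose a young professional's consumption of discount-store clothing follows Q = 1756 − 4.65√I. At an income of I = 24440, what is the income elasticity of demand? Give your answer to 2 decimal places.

-0.35

At I = 24440: Q = 1029.052.
dQ/dI = -4.65/(2√I) = -0.0148721 at this income.
η = (dQ/dI)·(I/Q) = -0.0148721 × (24440/1029.052) = -0.35.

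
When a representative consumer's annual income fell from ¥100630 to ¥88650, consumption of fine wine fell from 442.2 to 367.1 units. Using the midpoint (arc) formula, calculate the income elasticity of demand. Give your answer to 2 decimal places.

ΔQ = 367.1 − 442.2 = -75.1; midpoint Q̄ = (442.2 + 367.1)/2 = 404.65.
ΔI = 88650 − 100630 = -11980; midpoint Ī = (100630 + 88650)/2 = 94640.
η = (ΔQ/Q̄) ÷ (ΔI/Ī) = (-75.1/404.65) ÷ (-11980/94640) = 1.47.

1.47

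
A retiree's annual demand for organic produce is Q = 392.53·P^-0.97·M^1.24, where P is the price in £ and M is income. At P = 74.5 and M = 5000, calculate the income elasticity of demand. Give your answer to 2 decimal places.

For a multiplicative demand Q = A·P^α·M^β, the income elasticity is β everywhere.
Here β = 1.24, so η = 1.24.

1.24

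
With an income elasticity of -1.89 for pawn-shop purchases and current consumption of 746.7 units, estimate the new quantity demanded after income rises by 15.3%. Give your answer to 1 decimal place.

530.8

%ΔQ ≈ η × %ΔI = -1.89 × 15.3% = -28.917%.
New Q ≈ 746.7 × (1 − 0.28917) = 530.8.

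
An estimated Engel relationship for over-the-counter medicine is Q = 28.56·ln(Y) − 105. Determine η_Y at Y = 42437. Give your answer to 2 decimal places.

0.14

At Y = 42437: Q = 199.329.
dQ/dY = 28.56/Y = 0.000672998 at this income.
η = (dQ/dY)·(Y/Q) = 0.000672998 × (42437/199.329) = 0.14.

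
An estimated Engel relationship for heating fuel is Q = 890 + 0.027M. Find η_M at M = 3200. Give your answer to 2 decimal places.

At M = 3200: Q = 976.400.
dQ/dM = 0.027.
η = (dQ/dM)·(M/Q) = 0.027 × (3200/976.400) = 0.09.

0.09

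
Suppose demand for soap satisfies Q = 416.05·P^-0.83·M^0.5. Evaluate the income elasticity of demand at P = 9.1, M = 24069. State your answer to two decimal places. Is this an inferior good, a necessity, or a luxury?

0.50 (necessity)

For a multiplicative demand Q = A·P^α·M^β, the income elasticity is β everywhere.
Here β = 0.5, so η = 0.50.
Since 0 < η < 1, this is a necessity.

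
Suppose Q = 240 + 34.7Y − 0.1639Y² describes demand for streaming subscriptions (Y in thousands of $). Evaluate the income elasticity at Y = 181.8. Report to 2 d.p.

At Y = 181.8: Q = 1131.3618.
dQ/dY = 34.7 − 0.3278Y = -24.89404.
η = (dQ/dY)·(Y/Q) = -24.89404 × (181.8/1131.3618) = -4.00.

-4.00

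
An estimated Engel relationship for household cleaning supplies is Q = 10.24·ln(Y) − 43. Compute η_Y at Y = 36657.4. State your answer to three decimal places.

At Y = 36657.4: Q = 64.616.
dQ/dY = 10.24/Y = 0.000279343 at this income.
η = (dQ/dY)·(Y/Q) = 0.000279343 × (36657.4/64.616) = 0.158.

0.158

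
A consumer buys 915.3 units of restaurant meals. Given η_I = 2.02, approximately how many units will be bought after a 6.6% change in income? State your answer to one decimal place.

%ΔQ ≈ η × %ΔI = 2.02 × 6.6% = 13.332%.
New Q ≈ 915.3 × (1 + 0.13332) = 1037.3.

1037.3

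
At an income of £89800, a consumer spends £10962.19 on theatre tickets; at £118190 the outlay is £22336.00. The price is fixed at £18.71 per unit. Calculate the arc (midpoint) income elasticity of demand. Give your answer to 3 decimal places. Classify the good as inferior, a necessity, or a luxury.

2.502 (luxury)

With a constant price, Q₁ = 10962.19/18.71 = 585.900 and Q₂ = 22336.00/18.71 = 1193.800 (equivalently, work directly with expenditure since P cancels).
Midpoint %ΔQ = (22336.00 − 10962.19)/16649.10 = 0.68315; midpoint %ΔI = (118190 − 89800)/103995 = 0.27299.
η = 0.68315 / 0.27299 = 2.502.
η > 1 ⇒ luxury.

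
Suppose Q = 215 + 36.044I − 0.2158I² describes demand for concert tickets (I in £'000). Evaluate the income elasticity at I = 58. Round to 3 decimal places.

At I = 58: Q = 1579.6008.
dQ/dI = 36.044 − 0.4316I = 11.01120.
η = (dQ/dI)·(I/Q) = 11.01120 × (58/1579.6008) = 0.404.

0.404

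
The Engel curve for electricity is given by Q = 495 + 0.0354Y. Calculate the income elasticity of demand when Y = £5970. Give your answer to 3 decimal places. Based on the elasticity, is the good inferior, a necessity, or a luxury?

0.299 (necessity)

At Y = 5970: Q = 706.338.
dQ/dY = 0.0354.
η = (dQ/dY)·(Y/Q) = 0.0354 × (5970/706.338) = 0.299.
Since 0 < η < 1, the good is a necessity.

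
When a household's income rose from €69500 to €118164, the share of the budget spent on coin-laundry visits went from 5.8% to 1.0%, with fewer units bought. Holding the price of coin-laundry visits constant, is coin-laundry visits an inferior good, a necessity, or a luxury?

inferior good

Quantity demanded falls as income rises, so η < 0.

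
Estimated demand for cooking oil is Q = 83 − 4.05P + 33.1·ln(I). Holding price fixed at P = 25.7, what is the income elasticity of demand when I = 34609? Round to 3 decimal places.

At P = 25.7, I = 34609: Q = 324.872.
Holding P constant, ∂Q/∂I = 33.1/I = 0.000956399.
η_I = (∂Q/∂I)·(I/Q) = 0.000956399 × (34609/324.872) = 0.102.

0.102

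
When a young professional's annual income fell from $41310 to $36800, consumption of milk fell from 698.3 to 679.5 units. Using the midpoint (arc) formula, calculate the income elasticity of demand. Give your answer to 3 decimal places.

0.236

ΔQ = 679.5 − 698.3 = -18.8; midpoint Q̄ = (698.3 + 679.5)/2 = 688.9.
ΔI = 36800 − 41310 = -4510; midpoint Ī = (41310 + 36800)/2 = 39055.
η = (ΔQ/Q̄) ÷ (ΔI/Ī) = (-18.8/688.9) ÷ (-4510/39055) = 0.236.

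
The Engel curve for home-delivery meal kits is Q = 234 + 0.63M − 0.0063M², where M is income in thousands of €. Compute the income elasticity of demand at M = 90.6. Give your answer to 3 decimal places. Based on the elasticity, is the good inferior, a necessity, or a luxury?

-0.194 (inferior good)

At M = 90.6: Q = 239.3653.
dQ/dM = 0.63 − 0.0126M = -0.51156.
η = (dQ/dM)·(M/Q) = -0.51156 × (90.6/239.3653) = -0.194.
η < 0 ⇒ inferior good.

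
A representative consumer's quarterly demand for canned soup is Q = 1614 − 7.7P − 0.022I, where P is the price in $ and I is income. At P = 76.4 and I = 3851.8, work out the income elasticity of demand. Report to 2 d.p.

At P = 76.4, I = 3851.8: Q = 940.980.
Holding P constant, ∂Q/∂I = −0.022.
η_I = (∂Q/∂I)·(I/Q) = -0.022 × (3851.8/940.980) = -0.09.

-0.09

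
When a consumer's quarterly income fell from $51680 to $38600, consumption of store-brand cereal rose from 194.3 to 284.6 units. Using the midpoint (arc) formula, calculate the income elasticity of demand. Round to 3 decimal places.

ΔQ = 284.6 − 194.3 = 90.3; midpoint Q̄ = (194.3 + 284.6)/2 = 239.45.
ΔI = 38600 − 51680 = -13080; midpoint Ī = (51680 + 38600)/2 = 45140.
η = (ΔQ/Q̄) ÷ (ΔI/Ī) = (90.3/239.45) ÷ (-13080/45140) = -1.301.

-1.301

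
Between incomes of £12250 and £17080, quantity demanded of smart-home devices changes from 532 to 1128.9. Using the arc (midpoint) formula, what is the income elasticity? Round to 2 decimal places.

2.18

ΔQ = 1128.9 − 532 = 596.9; midpoint Q̄ = (532 + 1128.9)/2 = 830.45.
ΔI = 17080 − 12250 = 4830; midpoint Ī = (12250 + 17080)/2 = 14665.
η = (ΔQ/Q̄) ÷ (ΔI/Ī) = (596.9/830.45) ÷ (4830/14665) = 2.18.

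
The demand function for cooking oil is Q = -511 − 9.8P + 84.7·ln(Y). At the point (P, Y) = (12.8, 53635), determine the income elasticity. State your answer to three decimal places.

At P = 12.8, Y = 53635: Q = 285.939.
Holding P constant, ∂Q/∂Y = 84.7/Y = 0.00157919.
η_Y = (∂Q/∂Y)·(Y/Q) = 0.00157919 × (53635/285.939) = 0.296.

0.296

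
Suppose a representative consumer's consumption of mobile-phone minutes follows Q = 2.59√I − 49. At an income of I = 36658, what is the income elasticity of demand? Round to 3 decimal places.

At I = 36658: Q = 446.889.
dQ/dI = 2.59/(2√I) = 0.00676372 at this income.
η = (dQ/dI)·(I/Q) = 0.00676372 × (36658/446.889) = 0.555.

0.555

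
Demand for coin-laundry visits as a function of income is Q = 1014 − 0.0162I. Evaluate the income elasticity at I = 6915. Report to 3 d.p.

-0.124

At I = 6915: Q = 901.977.
dQ/dI = −0.0162.
η = (dQ/dI)·(I/Q) = -0.0162 × (6915/901.977) = -0.124.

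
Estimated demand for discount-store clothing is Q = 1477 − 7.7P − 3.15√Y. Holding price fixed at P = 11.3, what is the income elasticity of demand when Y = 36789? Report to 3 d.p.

At P = 11.3, Y = 36789: Q = 785.806.
Holding P constant, ∂Q/∂Y = -3.15/(2√Y) = -0.00821148.
η_Y = (∂Q/∂Y)·(Y/Q) = -0.00821148 × (36789/785.806) = -0.384.

-0.384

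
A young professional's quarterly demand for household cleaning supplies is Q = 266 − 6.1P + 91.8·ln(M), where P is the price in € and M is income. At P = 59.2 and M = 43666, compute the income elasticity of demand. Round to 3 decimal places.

0.104

At P = 59.2, M = 43666: Q = 885.701.
Holding P constant, ∂Q/∂M = 91.8/M = 0.00210232.
η_M = (∂Q/∂M)·(M/Q) = 0.00210232 × (43666/885.701) = 0.104.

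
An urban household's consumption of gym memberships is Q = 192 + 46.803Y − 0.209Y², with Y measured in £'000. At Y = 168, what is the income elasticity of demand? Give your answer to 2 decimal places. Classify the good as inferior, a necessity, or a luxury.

-1.82 (inferior good)

At Y = 168: Q = 2156.0880.
dQ/dY = 46.803 − 0.418Y = -23.42100.
η = (dQ/dY)·(Y/Q) = -23.42100 × (168/2156.0880) = -1.82.
η < 0 ⇒ inferior good.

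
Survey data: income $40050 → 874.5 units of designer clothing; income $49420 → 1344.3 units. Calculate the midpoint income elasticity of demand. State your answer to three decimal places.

2.022

ΔQ = 1344.3 − 874.5 = 469.8; midpoint Q̄ = (874.5 + 1344.3)/2 = 1109.4.
ΔI = 49420 − 40050 = 9370; midpoint Ī = (40050 + 49420)/2 = 44735.
η = (ΔQ/Q̄) ÷ (ΔI/Ī) = (469.8/1109.4) ÷ (9370/44735) = 2.022.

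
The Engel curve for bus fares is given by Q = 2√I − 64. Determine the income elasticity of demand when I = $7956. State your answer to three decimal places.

0.780

At I = 7956: Q = 114.393.
dQ/dI = 2/(2√I) = 0.0112112 at this income.
η = (dQ/dI)·(I/Q) = 0.0112112 × (7956/114.393) = 0.780.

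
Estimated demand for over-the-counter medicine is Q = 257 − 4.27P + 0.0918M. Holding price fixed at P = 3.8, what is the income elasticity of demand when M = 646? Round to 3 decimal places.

0.198

At P = 3.8, M = 646: Q = 300.077.
Holding P constant, ∂Q/∂M = 0.0918.
η_M = (∂Q/∂M)·(M/Q) = 0.0918 × (646/300.077) = 0.198.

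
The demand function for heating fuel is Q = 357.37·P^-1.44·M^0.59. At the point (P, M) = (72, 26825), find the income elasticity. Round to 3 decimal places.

For a multiplicative demand Q = A·P^α·M^β, the income elasticity is β everywhere.
Here β = 0.59, so η = 0.590.

0.590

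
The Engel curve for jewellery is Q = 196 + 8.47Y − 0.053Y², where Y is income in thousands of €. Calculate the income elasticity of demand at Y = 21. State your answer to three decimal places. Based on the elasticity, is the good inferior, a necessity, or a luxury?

0.374 (necessity)

At Y = 21: Q = 350.4970.
dQ/dY = 8.47 − 0.106Y = 6.24400.
η = (dQ/dY)·(Y/Q) = 6.24400 × (21/350.4970) = 0.374.
0 < η < 1 ⇒ necessity.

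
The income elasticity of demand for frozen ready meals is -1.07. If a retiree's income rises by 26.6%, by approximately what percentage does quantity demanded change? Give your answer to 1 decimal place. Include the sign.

-28.5%

%ΔQ ≈ η × %ΔI = -1.07 × 26.6% = -28.5%.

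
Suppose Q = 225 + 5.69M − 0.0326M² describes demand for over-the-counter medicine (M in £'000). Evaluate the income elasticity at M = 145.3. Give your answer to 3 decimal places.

At M = 145.3: Q = 363.5029.
dQ/dM = 5.69 − 0.0652M = -3.78356.
η = (dQ/dM)·(M/Q) = -3.78356 × (145.3/363.5029) = -1.512.

-1.512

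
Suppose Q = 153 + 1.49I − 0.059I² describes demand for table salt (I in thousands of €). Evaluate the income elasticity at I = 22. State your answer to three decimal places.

At I = 22: Q = 157.2240.
dQ/dI = 1.49 − 0.118I = -1.10600.
η = (dQ/dI)·(I/Q) = -1.10600 × (22/157.2240) = -0.155.

-0.155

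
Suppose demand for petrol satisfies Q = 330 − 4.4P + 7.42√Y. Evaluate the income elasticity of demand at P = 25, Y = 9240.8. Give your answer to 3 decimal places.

At P = 25, Y = 9240.8: Q = 933.278.
Holding P constant, ∂Q/∂Y = 7.42/(2√Y) = 0.0385939.
η_Y = (∂Q/∂Y)·(Y/Q) = 0.0385939 × (9240.8/933.278) = 0.382.

0.382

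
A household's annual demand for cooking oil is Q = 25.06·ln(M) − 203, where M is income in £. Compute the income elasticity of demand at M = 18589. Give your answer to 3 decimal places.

0.578

At M = 18589: Q = 43.348.
dQ/dM = 25.06/M = 0.00134811 at this income.
η = (dQ/dM)·(M/Q) = 0.00134811 × (18589/43.348) = 0.578.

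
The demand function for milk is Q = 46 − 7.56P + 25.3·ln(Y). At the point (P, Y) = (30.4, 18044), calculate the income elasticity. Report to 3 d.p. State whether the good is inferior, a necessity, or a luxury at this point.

0.395 (necessity)

At P = 30.4, Y = 18044: Q = 64.130.
Holding P constant, ∂Q/∂Y = 25.3/Y = 0.00140213.
η_Y = (∂Q/∂Y)·(Y/Q) = 0.00140213 × (18044/64.130) = 0.395.
Since 0 < η < 1, this is a necessity.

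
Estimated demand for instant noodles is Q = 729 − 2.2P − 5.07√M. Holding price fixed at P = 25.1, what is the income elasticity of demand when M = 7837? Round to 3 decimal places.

-0.998

At P = 25.1, M = 7837: Q = 224.949.
Holding P constant, ∂Q/∂M = -5.07/(2√M) = -0.0286354.
η_M = (∂Q/∂M)·(M/Q) = -0.0286354 × (7837/224.949) = -0.998.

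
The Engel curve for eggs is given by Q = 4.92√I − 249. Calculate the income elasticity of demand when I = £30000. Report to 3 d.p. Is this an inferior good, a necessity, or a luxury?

At I = 30000: Q = 603.169.
dQ/dI = 4.92/(2√I) = 0.0142028 at this income.
η = (dQ/dI)·(I/Q) = 0.0142028 × (30000/603.169) = 0.706.
Since 0 < η < 1, the good is a necessity.

0.706 (necessity)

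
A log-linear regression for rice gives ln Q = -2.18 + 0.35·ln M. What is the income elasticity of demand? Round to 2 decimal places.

In a log-linear demand, the coefficient on ln M is the income elasticity.
So η = 0.35.

0.35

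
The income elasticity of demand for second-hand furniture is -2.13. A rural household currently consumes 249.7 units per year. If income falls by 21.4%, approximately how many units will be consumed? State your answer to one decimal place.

363.5

%ΔQ ≈ η × %ΔI = -2.13 × (-21.4%) = 45.582%.
New Q ≈ 249.7 × (1 + 0.45582) = 363.5.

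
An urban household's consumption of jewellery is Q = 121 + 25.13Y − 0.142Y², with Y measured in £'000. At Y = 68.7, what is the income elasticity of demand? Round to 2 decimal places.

0.33

At Y = 68.7: Q = 1177.2350.
dQ/dY = 25.13 − 0.284Y = 5.61920.
η = (dQ/dY)·(Y/Q) = 5.61920 × (68.7/1177.2350) = 0.33.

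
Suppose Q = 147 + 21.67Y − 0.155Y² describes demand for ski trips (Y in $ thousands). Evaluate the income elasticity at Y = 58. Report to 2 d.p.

0.24

At Y = 58: Q = 882.4400.
dQ/dY = 21.67 − 0.31Y = 3.69000.
η = (dQ/dY)·(Y/Q) = 3.69000 × (58/882.4400) = 0.24.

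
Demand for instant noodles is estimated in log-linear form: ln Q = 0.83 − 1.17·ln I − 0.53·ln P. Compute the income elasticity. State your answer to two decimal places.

In a log-linear demand, the coefficient on ln I is the income elasticity.
So η = -1.17.

-1.17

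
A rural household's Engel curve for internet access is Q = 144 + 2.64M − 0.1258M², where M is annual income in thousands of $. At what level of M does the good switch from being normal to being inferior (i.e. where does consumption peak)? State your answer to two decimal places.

dQ/dM = 2.64 − 0.2516M.
The good is inferior where dQ/dM < 0. Setting dQ/dM = 0 gives M = 2.64 / 0.2516 = 10.49.

10.49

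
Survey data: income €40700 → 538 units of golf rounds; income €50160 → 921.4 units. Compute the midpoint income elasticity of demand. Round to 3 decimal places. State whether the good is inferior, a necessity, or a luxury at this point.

ΔQ = 921.4 − 538 = 383.4; midpoint Q̄ = (538 + 921.4)/2 = 729.7.
ΔI = 50160 − 40700 = 9460; midpoint Ī = (40700 + 50160)/2 = 45430.
η = (ΔQ/Q̄) ÷ (ΔI/Ī) = (383.4/729.7) ÷ (9460/45430) = 2.523.
η > 1 ⇒ luxury.

2.523 (luxury)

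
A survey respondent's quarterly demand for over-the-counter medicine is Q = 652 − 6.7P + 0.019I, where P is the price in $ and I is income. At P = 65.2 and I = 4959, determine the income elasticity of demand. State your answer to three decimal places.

0.305

At P = 65.2, I = 4959: Q = 309.381.
Holding P constant, ∂Q/∂I = 0.019.
η_I = (∂Q/∂I)·(I/Q) = 0.019 × (4959/309.381) = 0.305.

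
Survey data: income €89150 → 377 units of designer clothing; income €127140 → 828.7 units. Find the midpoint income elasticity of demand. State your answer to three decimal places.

2.133

ΔQ = 828.7 − 377 = 451.7; midpoint Q̄ = (377 + 828.7)/2 = 602.85.
ΔI = 127140 − 89150 = 37990; midpoint Ī = (89150 + 127140)/2 = 108145.
η = (ΔQ/Q̄) ÷ (ΔI/Ī) = (451.7/602.85) ÷ (37990/108145) = 2.133.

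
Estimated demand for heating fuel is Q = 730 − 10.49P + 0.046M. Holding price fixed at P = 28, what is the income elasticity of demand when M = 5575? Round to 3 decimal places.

0.370

At P = 28, M = 5575: Q = 692.730.
Holding P constant, ∂Q/∂M = 0.046.
η_M = (∂Q/∂M)·(M/Q) = 0.046 × (5575/692.730) = 0.370.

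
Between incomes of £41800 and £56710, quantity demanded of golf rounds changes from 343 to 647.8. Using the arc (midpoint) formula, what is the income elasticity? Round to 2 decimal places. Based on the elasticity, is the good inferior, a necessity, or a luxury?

ΔQ = 647.8 − 343 = 304.8; midpoint Q̄ = (343 + 647.8)/2 = 495.4.
ΔI = 56710 − 41800 = 14910; midpoint Ī = (41800 + 56710)/2 = 49255.
η = (ΔQ/Q̄) ÷ (ΔI/Ī) = (304.8/495.4) ÷ (14910/49255) = 2.03.
η > 1 ⇒ luxury.

2.03 (luxury)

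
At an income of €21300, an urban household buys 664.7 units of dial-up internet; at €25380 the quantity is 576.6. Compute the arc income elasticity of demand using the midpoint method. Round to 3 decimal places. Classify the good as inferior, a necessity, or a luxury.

-0.812 (inferior good)

ΔQ = 576.6 − 664.7 = -88.1; midpoint Q̄ = (664.7 + 576.6)/2 = 620.65.
ΔI = 25380 − 21300 = 4080; midpoint Ī = (21300 + 25380)/2 = 23340.
η = (ΔQ/Q̄) ÷ (ΔI/Ī) = (-88.1/620.65) ÷ (4080/23340) = -0.812.
η < 0 ⇒ inferior good.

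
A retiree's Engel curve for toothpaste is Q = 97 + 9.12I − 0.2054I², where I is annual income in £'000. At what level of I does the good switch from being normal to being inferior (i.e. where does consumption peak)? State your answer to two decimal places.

dQ/dI = 9.12 − 0.4108I.
The good is inferior where dQ/dI < 0. Setting dQ/dI = 0 gives I = 9.12 / 0.4108 = 22.20.

22.20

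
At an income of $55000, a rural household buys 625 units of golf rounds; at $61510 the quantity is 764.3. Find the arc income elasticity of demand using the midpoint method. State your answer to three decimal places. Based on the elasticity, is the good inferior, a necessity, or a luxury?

ΔQ = 764.3 − 625 = 139.3; midpoint Q̄ = (625 + 764.3)/2 = 694.65.
ΔI = 61510 − 55000 = 6510; midpoint Ī = (55000 + 61510)/2 = 58255.
η = (ΔQ/Q̄) ÷ (ΔI/Ī) = (139.3/694.65) ÷ (6510/58255) = 1.794.
η > 1 ⇒ luxury.

1.794 (luxury)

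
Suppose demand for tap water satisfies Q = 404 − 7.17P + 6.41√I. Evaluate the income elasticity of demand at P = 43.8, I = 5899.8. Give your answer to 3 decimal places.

0.423

At P = 43.8, I = 5899.8: Q = 582.307.
Holding P constant, ∂Q/∂I = 6.41/(2√I) = 0.0417263.
η_I = (∂Q/∂I)·(I/Q) = 0.0417263 × (5899.8/582.307) = 0.423.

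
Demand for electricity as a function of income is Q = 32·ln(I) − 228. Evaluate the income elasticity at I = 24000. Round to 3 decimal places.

0.338

At I = 24000: Q = 94.746.
dQ/dI = 32/I = 0.00133333 at this income.
η = (dQ/dI)·(I/Q) = 0.00133333 × (24000/94.746) = 0.338.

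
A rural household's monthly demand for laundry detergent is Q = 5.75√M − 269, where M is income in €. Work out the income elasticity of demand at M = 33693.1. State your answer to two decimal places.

At M = 33693.1: Q = 786.452.
dQ/dM = 5.75/(2√M) = 0.0156627 at this income.
η = (dQ/dM)·(M/Q) = 0.0156627 × (33693.1/786.452) = 0.67.

0.67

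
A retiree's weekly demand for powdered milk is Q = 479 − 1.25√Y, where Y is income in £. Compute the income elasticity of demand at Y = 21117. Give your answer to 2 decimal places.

At Y = 21117: Q = 297.354.
dQ/dY = -1.25/(2√Y) = -0.00430095 at this income.
η = (dQ/dY)·(Y/Q) = -0.00430095 × (21117/297.354) = -0.31.

-0.31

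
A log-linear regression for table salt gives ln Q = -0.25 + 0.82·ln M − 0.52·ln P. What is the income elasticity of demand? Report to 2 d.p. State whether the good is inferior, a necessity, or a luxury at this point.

In a log-linear demand, the coefficient on ln M is the income elasticity.
So η = 0.82.
0 < η < 1 ⇒ necessity.

0.82 (necessity)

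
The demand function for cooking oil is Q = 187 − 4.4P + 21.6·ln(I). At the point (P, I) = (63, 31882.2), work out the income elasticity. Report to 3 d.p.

At P = 63, I = 31882.2: Q = 133.788.
Holding P constant, ∂Q/∂I = 21.6/I = 0.000677494.
η_I = (∂Q/∂I)·(I/Q) = 0.000677494 × (31882.2/133.788) = 0.161.

0.161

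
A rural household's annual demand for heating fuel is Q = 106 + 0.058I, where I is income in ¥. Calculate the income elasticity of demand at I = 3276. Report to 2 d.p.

At I = 3276: Q = 296.008.
dQ/dI = 0.058.
η = (dQ/dI)·(I/Q) = 0.058 × (3276/296.008) = 0.64.

0.64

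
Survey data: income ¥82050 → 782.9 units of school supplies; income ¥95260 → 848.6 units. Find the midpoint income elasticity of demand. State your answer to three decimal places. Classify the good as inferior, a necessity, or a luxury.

0.541 (necessity)

ΔQ = 848.6 − 782.9 = 65.7; midpoint Q̄ = (782.9 + 848.6)/2 = 815.75.
ΔI = 95260 − 82050 = 13210; midpoint Ī = (82050 + 95260)/2 = 88655.
η = (ΔQ/Q̄) ÷ (ΔI/Ī) = (65.7/815.75) ÷ (13210/88655) = 0.541.
0 < η < 1 ⇒ necessity.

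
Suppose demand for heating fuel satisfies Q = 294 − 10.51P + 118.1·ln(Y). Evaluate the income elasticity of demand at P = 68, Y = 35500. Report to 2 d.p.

0.14

At P = 68, Y = 35500: Q = 816.688.
Holding P constant, ∂Q/∂Y = 118.1/Y = 0.00332676.
η_Y = (∂Q/∂Y)·(Y/Q) = 0.00332676 × (35500/816.688) = 0.14.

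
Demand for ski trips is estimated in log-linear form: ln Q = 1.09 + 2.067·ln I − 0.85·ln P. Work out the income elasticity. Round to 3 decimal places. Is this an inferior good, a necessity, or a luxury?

2.067 (luxury)

In a log-linear demand, the coefficient on ln I is the income elasticity.
So η = 2.067.
η > 1 ⇒ luxury.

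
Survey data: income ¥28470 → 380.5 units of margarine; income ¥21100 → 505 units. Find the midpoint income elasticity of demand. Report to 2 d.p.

ΔQ = 505 − 380.5 = 124.5; midpoint Q̄ = (380.5 + 505)/2 = 442.75.
ΔI = 21100 − 28470 = -7370; midpoint Ī = (28470 + 21100)/2 = 24785.
η = (ΔQ/Q̄) ÷ (ΔI/Ī) = (124.5/442.75) ÷ (-7370/24785) = -0.95.

-0.95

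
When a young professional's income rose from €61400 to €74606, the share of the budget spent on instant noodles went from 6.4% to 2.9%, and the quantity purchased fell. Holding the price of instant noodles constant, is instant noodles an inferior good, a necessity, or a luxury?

Quantity demanded falls as income rises, so η < 0.

inferior good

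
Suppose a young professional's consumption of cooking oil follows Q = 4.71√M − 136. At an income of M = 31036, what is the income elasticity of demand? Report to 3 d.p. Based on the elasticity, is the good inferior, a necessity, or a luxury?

At M = 31036: Q = 693.762.
dQ/dM = 4.71/(2√M) = 0.0133677 at this income.
η = (dQ/dM)·(M/Q) = 0.0133677 × (31036/693.762) = 0.598.
Since 0 < η < 1, the good is a necessity.

0.598 (necessity)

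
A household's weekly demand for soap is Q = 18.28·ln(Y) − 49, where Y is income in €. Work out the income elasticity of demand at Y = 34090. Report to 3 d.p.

0.129

At Y = 34090: Q = 141.784.
dQ/dY = 18.28/Y = 0.000536228 at this income.
η = (dQ/dY)·(Y/Q) = 0.000536228 × (34090/141.784) = 0.129.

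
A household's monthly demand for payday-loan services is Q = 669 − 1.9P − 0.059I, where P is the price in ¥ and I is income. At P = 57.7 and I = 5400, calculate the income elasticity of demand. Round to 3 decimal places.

At P = 57.7, I = 5400: Q = 240.770.
Holding P constant, ∂Q/∂I = −0.059.
η_I = (∂Q/∂I)·(I/Q) = -0.059 × (5400/240.770) = -1.323.

-1.323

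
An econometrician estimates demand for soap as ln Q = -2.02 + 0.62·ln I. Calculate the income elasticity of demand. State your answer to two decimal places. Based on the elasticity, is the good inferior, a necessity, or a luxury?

0.62 (necessity)

In a log-linear demand, the coefficient on ln I is the income elasticity.
So η = 0.62.
0 < η < 1 ⇒ necessity.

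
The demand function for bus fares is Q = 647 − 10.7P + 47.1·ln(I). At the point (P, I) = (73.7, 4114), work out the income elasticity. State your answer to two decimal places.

At P = 73.7, I = 4114: Q = 250.383.
Holding P constant, ∂Q/∂I = 47.1/I = 0.0114487.
η_I = (∂Q/∂I)·(I/Q) = 0.0114487 × (4114/250.383) = 0.19.

0.19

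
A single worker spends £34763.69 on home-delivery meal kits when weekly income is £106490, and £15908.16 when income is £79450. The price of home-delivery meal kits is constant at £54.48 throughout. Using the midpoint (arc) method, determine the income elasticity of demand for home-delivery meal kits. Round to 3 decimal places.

With a constant price, Q₁ = 34763.69/54.48 = 638.100 and Q₂ = 15908.16/54.48 = 292.000 (equivalently, work directly with expenditure since P cancels).
Midpoint %ΔQ = (15908.16 − 34763.69)/25335.93 = -0.74422; midpoint %ΔI = (79450 − 106490)/92970 = -0.29085.
η = -0.74422 / -0.29085 = 2.559.

2.559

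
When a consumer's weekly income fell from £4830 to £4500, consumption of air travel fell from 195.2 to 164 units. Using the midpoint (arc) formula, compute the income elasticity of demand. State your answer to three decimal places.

ΔQ = 164 − 195.2 = -31.2; midpoint Q̄ = (195.2 + 164)/2 = 179.6.
ΔI = 4500 − 4830 = -330; midpoint Ī = (4830 + 4500)/2 = 4665.
η = (ΔQ/Q̄) ÷ (ΔI/Ī) = (-31.2/179.6) ÷ (-330/4665) = 2.456.

2.456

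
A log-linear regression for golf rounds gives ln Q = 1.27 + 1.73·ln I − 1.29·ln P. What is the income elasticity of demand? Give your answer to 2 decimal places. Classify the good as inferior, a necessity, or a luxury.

In a log-linear demand, the coefficient on ln I is the income elasticity.
So η = 1.73.
η > 1 ⇒ luxury.

1.73 (luxury)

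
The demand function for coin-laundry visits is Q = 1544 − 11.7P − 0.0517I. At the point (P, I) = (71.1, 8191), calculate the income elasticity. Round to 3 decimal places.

At P = 71.1, I = 8191: Q = 288.655.
Holding P constant, ∂Q/∂I = −0.0517.
η_I = (∂Q/∂I)·(I/Q) = -0.0517 × (8191/288.655) = -1.467.

-1.467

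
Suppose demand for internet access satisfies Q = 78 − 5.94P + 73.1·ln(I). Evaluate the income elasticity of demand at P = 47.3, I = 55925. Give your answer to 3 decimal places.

At P = 47.3, I = 55925: Q = 596.150.
Holding P constant, ∂Q/∂I = 73.1/I = 0.00130711.
η_I = (∂Q/∂I)·(I/Q) = 0.00130711 × (55925/596.150) = 0.123.

0.123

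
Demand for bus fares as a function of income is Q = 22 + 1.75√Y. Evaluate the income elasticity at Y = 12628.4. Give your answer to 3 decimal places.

0.450

At Y = 12628.4: Q = 218.658.
dQ/dY = 1.75/(2√Y) = 0.00778635 at this income.
η = (dQ/dY)·(Y/Q) = 0.00778635 × (12628.4/218.658) = 0.450.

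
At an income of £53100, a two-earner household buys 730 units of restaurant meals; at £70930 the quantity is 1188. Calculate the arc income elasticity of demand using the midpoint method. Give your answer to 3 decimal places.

ΔQ = 1188 − 730 = 458; midpoint Q̄ = (730 + 1188)/2 = 959.
ΔI = 70930 − 53100 = 17830; midpoint Ī = (53100 + 70930)/2 = 62015.
η = (ΔQ/Q̄) ÷ (ΔI/Ī) = (458/959) ÷ (17830/62015) = 1.661.

1.661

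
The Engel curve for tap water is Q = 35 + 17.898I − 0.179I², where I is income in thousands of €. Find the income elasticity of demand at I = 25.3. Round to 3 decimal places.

0.599

At I = 25.3: Q = 373.2433.
dQ/dI = 17.898 − 0.358I = 8.84060.
η = (dQ/dI)·(I/Q) = 8.84060 × (25.3/373.2433) = 0.599.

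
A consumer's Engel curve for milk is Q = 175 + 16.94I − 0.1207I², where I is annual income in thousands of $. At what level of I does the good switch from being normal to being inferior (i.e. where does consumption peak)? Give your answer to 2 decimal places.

70.17

dQ/dI = 16.94 − 0.2414I.
The good is inferior where dQ/dI < 0. Setting dQ/dI = 0 gives I = 16.94 / 0.2414 = 70.17.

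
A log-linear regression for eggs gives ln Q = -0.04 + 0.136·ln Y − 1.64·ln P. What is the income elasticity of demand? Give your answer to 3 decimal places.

In a log-linear demand, the coefficient on ln Y is the income elasticity.
So η = 0.136.

0.136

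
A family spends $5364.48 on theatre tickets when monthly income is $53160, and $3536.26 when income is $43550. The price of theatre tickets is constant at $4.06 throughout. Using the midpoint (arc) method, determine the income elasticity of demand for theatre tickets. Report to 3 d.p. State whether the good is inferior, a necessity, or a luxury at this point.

2.067 (luxury)

With a constant price, Q₁ = 5364.48/4.06 = 1321.300 and Q₂ = 3536.26/4.06 = 871.000 (equivalently, work directly with expenditure since P cancels).
Midpoint %ΔQ = (3536.26 − 5364.48)/4450.37 = -0.41080; midpoint %ΔI = (43550 − 53160)/48355 = -0.19874.
η = -0.41080 / -0.19874 = 2.067.
η > 1 ⇒ luxury.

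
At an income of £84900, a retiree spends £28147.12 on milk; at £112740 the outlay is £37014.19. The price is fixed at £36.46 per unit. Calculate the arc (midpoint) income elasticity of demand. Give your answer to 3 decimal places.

With a constant price, Q₁ = 28147.12/36.46 = 772.000 and Q₂ = 37014.19/36.46 = 1015.200 (equivalently, work directly with expenditure since P cancels).
Midpoint %ΔQ = (37014.19 − 28147.12)/32580.66 = 0.27216; midpoint %ΔI = (112740 − 84900)/98820 = 0.28172.
η = 0.27216 / 0.28172 = 0.966.

0.966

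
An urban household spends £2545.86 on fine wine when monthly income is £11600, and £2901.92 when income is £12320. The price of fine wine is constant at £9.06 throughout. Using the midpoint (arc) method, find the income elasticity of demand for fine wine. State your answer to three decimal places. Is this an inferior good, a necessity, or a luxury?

2.171 (luxury)

With a constant price, Q₁ = 2545.86/9.06 = 281.000 and Q₂ = 2901.92/9.06 = 320.300 (equivalently, work directly with expenditure since P cancels).
Midpoint %ΔQ = (2901.92 − 2545.86)/2723.89 = 0.13072; midpoint %ΔI = (12320 − 11600)/11960 = 0.06020.
η = 0.13072 / 0.06020 = 2.171.
η > 1 ⇒ luxury.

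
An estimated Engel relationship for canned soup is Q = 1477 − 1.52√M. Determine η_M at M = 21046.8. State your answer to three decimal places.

At M = 21046.8: Q = 1256.486.
dQ/dM = -1.52/(2√M) = -0.00523866 at this income.
η = (dQ/dM)·(M/Q) = -0.00523866 × (21046.8/1256.486) = -0.088.

-0.088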